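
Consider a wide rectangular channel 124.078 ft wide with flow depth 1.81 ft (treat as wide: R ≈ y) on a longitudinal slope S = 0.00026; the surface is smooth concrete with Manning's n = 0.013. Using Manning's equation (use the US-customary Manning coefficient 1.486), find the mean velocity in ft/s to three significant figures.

A = b·y = 124.078 × 1.81 = 224.6 ft²
Wide channel: R ≈ y = 1.81 ft
Q = (1.486/n)·A·R^(2/3)·S^(1/2) = (1.486/0.013) × 224.6 × 1.810^(2/3) × 0.00026^(1/2) = 614.8 ft³/s
V = Q/A = 614.8/224.6 = 2.737 ft/s

2.74 ft/s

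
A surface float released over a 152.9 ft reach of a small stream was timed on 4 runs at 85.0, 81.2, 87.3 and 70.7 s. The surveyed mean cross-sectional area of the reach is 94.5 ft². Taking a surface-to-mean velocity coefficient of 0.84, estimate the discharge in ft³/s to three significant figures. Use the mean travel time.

t̄ = (85.0 + 81.2 + 87.3 + 70.7) / 4 = 81.05 s
v_surface = L / t̄ = 152.9 / 81.05 = 1.886 ft/s
v_mean = 0.84 × 1.886 = 1.585 ft/s
Q = A × v_mean = 94.5 × 1.585 = 149.7 ft³/s

150 ft³/s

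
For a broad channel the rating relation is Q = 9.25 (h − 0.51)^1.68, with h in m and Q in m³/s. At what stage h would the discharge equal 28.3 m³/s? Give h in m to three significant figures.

h − h₀ = (Q/C)^(1/b) = (28.3/9.25)^(1/1.68) = 1.946 m
h = 0.51 + 1.946 = 2.456 m

2.46 m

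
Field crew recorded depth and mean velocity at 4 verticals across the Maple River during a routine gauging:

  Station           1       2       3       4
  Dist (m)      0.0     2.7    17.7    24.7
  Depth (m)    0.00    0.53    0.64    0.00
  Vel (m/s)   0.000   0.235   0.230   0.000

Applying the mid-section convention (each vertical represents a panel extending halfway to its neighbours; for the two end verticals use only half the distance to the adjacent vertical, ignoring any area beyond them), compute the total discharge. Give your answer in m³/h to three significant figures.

9800 m³/h

w_2 = (17.7 − 0.0)/2 = 8.85 m; q_2 = 0.235 × 0.53 × 8.85 = 1.102 m³/s
w_3 = (24.7 − 2.7)/2 = 11 m; q_3 = 0.230 × 0.64 × 11 = 1.619 m³/s
Stations 1, 4 contribute zero (depth or velocity is 0).
Q = Σ qᵢ = 2.721 m³/s
= 2.721 × 3600 = 9797 m³/h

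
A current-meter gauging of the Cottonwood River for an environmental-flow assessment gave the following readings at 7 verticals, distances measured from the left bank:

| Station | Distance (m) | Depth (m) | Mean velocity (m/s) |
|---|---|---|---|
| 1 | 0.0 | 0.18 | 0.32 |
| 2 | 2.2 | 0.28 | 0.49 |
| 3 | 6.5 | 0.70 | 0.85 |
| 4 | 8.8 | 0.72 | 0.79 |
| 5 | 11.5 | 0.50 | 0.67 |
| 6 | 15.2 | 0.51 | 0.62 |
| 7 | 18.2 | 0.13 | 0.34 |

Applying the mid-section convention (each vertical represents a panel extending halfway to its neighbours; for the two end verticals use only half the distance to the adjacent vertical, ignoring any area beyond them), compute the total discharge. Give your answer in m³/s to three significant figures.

6.09 m³/s

w_1 = (2.2 − 0.0)/2 = 1.1 m; q_1 = 0.32 × 0.18 × 1.1 = 0.06336 m³/s
w_2 = (6.5 − 0.0)/2 = 3.25 m; q_2 = 0.49 × 0.28 × 3.25 = 0.4459 m³/s
w_3 = (8.8 − 2.2)/2 = 3.3 m; q_3 = 0.85 × 0.70 × 3.3 = 1.964 m³/s
w_4 = (11.5 − 6.5)/2 = 2.5 m; q_4 = 0.79 × 0.72 × 2.5 = 1.422 m³/s
w_5 = (15.2 − 8.8)/2 = 3.2 m; q_5 = 0.67 × 0.50 × 3.2 = 1.072 m³/s
w_6 = (18.2 − 11.5)/2 = 3.35 m; q_6 = 0.62 × 0.51 × 3.35 = 1.059 m³/s
w_7 = (18.2 − 15.2)/2 = 1.5 m; q_7 = 0.34 × 0.13 × 1.5 = 0.06630 m³/s
Q = Σ qᵢ = 6.092 m³/s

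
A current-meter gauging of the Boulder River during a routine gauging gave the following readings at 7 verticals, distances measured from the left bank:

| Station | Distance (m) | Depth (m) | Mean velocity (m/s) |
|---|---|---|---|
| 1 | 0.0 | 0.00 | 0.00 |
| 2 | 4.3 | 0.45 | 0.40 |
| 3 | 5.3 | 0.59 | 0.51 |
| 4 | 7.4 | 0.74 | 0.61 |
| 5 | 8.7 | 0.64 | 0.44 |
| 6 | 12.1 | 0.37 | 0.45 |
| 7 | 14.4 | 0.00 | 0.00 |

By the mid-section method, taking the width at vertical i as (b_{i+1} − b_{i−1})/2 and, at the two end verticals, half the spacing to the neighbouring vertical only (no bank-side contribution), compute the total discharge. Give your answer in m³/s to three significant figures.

2.85 m³/s

w_2 = (5.3 − 0.0)/2 = 2.65 m; q_2 = 0.40 × 0.45 × 2.65 = 0.4770 m³/s
w_3 = (7.4 − 4.3)/2 = 1.55 m; q_3 = 0.51 × 0.59 × 1.55 = 0.4664 m³/s
w_4 = (8.7 − 5.3)/2 = 1.7 m; q_4 = 0.61 × 0.74 × 1.7 = 0.7674 m³/s
w_5 = (12.1 − 7.4)/2 = 2.35 m; q_5 = 0.44 × 0.64 × 2.35 = 0.6618 m³/s
w_6 = (14.4 − 8.7)/2 = 2.85 m; q_6 = 0.45 × 0.37 × 2.85 = 0.4745 m³/s
Stations 1, 7 contribute zero (depth or velocity is 0).
Q = Σ qᵢ = 2.847 m³/s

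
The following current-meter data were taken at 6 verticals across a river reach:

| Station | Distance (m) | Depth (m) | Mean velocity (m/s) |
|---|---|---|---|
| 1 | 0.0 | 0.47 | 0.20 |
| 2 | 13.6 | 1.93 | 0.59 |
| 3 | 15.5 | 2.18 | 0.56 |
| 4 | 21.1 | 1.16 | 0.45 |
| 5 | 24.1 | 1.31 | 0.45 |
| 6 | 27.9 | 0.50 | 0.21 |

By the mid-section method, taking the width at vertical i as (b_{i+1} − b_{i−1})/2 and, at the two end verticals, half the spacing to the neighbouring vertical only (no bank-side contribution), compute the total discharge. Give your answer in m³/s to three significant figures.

18.5 m³/s

w_1 = (13.6 − 0.0)/2 = 6.8 m; q_1 = 0.20 × 0.47 × 6.8 = 0.6392 m³/s
w_2 = (15.5 − 0.0)/2 = 7.75 m; q_2 = 0.59 × 1.93 × 7.75 = 8.825 m³/s
w_3 = (21.1 − 13.6)/2 = 3.75 m; q_3 = 0.56 × 2.18 × 3.75 = 4.578 m³/s
w_4 = (24.1 − 15.5)/2 = 4.3 m; q_4 = 0.45 × 1.16 × 4.3 = 2.245 m³/s
w_5 = (27.9 − 21.1)/2 = 3.4 m; q_5 = 0.45 × 1.31 × 3.4 = 2.004 m³/s
w_6 = (27.9 − 24.1)/2 = 1.9 m; q_6 = 0.21 × 0.50 × 1.9 = 0.1995 m³/s
Q = Σ qᵢ = 18.49 m³/s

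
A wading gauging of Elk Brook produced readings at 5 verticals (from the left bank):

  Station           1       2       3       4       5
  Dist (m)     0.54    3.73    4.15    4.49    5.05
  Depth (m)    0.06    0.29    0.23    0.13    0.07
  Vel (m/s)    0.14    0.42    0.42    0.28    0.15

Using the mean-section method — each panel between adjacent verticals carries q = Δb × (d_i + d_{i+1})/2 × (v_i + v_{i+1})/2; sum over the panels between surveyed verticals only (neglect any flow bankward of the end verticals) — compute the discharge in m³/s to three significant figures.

0.236 m³/s

Panel 1-2: Δb = 3.19 m, d̄ = (0.06+0.29)/2 = 0.175, v̄ = (0.14+0.42)/2 = 0.28 → q = 3.19×0.175×0.28 = 0.1563 m³/s
Panel 2-3: Δb = 0.42 m, d̄ = (0.29+0.23)/2 = 0.26, v̄ = (0.42+0.42)/2 = 0.42 → q = 0.42×0.26×0.42 = 0.04586 m³/s
Panel 3-4: Δb = 0.34 m, d̄ = (0.23+0.13)/2 = 0.18, v̄ = (0.42+0.28)/2 = 0.35 → q = 0.34×0.18×0.35 = 0.02142 m³/s
Panel 4-5: Δb = 0.56 m, d̄ = (0.13+0.07)/2 = 0.1, v̄ = (0.28+0.15)/2 = 0.215 → q = 0.56×0.1×0.215 = 0.01204 m³/s
Q = Σ q = 0.2356 m³/s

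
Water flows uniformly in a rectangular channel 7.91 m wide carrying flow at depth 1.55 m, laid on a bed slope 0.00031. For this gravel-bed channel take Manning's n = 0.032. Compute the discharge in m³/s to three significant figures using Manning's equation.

A = b·y = 7.91 × 1.55 = 12.26 m²
P = b + 2y = 7.91 + 2×1.55 = 11.01 m
R = A/P = 12.26/11.01 = 1.114 m
Q = (1/n)·A·R^(2/3)·S^(1/2) = (1/0.032) × 12.26 × 1.114^(2/3) × 0.00031^(1/2) = 7.247 m³/s

7.25 m³/s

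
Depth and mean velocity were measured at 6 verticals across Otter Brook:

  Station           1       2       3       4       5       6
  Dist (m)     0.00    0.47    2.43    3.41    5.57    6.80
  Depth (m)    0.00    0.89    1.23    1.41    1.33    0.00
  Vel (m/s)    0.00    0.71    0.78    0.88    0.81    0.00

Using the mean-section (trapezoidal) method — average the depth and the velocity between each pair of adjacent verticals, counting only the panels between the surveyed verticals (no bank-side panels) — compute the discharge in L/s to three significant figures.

5530 L/s

Panel 1-2: Δb = 0.47 m, d̄ = (0.00+0.89)/2 = 0.445, v̄ = (0.00+0.71)/2 = 0.355 → q = 0.47×0.445×0.355 = 0.07425 m³/s
Panel 2-3: Δb = 1.96 m, d̄ = (0.89+1.23)/2 = 1.06, v̄ = (0.71+0.78)/2 = 0.745 → q = 1.96×1.06×0.745 = 1.548 m³/s
Panel 3-4: Δb = 0.98 m, d̄ = (1.23+1.41)/2 = 1.32, v̄ = (0.78+0.88)/2 = 0.83 → q = 0.98×1.32×0.83 = 1.074 m³/s
Panel 4-5: Δb = 2.16 m, d̄ = (1.41+1.33)/2 = 1.37, v̄ = (0.88+0.81)/2 = 0.845 → q = 2.16×1.37×0.845 = 2.501 m³/s
Panel 5-6: Δb = 1.23 m, d̄ = (1.33+0.00)/2 = 0.665, v̄ = (0.81+0.00)/2 = 0.405 → q = 1.23×0.665×0.405 = 0.3313 m³/s
Q = Σ q = 5.528 m³/s
= 5.528 × 1000 = 5528 L/s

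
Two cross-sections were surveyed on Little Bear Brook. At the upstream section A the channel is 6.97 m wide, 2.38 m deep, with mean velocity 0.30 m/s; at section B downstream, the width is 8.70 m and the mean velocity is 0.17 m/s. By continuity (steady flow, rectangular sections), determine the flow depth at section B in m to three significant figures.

Q = A₁V₁ = (6.97×2.38) × 0.30 = 4.977 m³/s
d₂ = Q/(b₂ V₂) = 4.977/(8.70×0.17) = 3.365 m

3.36 m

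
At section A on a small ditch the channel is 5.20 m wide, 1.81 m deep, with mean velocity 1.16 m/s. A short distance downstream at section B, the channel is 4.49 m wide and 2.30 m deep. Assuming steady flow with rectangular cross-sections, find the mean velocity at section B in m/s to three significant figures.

1.06 m/s

Q = A₁V₁ = (5.20×1.81) × 1.16 = 10.92 m³/s
A₂ = 4.49 × 2.30 = 10.33 m²
V₂ = Q/A₂ = 10.92/10.33 = 1.057 m/s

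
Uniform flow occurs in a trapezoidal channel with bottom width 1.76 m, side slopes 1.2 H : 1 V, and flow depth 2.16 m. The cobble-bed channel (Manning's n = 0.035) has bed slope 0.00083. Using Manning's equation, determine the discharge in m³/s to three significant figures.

A = (b + z·y)·y = (1.76 + 1.2×2.16)×2.16 = 9.400 m²
P = b + 2y√(1+z²) = 1.76 + 2×2.16×√(1+1.2²) = 8.508 m
R = A/P = 9.400/8.508 = 1.105 m
Q = (1/n)·A·R^(2/3)·S^(1/2) = (1/0.035) × 9.400 × 1.105^(2/3) × 0.00083^(1/2) = 8.270 m³/s

8.27 m³/s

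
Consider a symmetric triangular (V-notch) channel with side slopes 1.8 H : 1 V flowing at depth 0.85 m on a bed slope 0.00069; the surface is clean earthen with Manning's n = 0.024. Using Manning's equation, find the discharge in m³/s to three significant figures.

0.736 m³/s

A = z·y² = 1.8×0.85² = 1.301 m²
P = 2y√(1+z²) = 2×0.85×√(1+1.8²) = 3.501 m
R = A/P = 1.301/3.501 = 0.3715 m
Q = (1/n)·A·R^(2/3)·S^(1/2) = (1/0.024) × 1.301 × 0.3715^(2/3) × 0.00069^(1/2) = 0.7356 m³/s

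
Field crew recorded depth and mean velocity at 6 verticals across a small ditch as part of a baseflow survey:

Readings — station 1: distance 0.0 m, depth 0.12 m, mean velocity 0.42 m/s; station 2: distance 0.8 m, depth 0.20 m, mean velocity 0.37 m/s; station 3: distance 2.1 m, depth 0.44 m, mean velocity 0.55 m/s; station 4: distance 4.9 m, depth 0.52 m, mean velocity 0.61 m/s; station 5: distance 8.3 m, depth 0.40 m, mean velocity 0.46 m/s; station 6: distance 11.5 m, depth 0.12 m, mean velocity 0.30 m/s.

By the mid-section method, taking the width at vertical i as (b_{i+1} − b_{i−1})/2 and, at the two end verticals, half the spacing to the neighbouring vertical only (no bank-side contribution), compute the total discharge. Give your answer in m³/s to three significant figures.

2.24 m³/s

w_1 = (0.8 − 0.0)/2 = 0.4 m; q_1 = 0.42 × 0.12 × 0.4 = 0.02016 m³/s
w_2 = (2.1 − 0.0)/2 = 1.05 m; q_2 = 0.37 × 0.20 × 1.05 = 0.07770 m³/s
w_3 = (4.9 − 0.8)/2 = 2.05 m; q_3 = 0.55 × 0.44 × 2.05 = 0.4961 m³/s
w_4 = (8.3 − 2.1)/2 = 3.1 m; q_4 = 0.61 × 0.52 × 3.1 = 0.9833 m³/s
w_5 = (11.5 − 4.9)/2 = 3.3 m; q_5 = 0.46 × 0.40 × 3.3 = 0.6072 m³/s
w_6 = (11.5 − 8.3)/2 = 1.6 m; q_6 = 0.30 × 0.12 × 1.6 = 0.05760 m³/s
Q = Σ qᵢ = 2.242 m³/s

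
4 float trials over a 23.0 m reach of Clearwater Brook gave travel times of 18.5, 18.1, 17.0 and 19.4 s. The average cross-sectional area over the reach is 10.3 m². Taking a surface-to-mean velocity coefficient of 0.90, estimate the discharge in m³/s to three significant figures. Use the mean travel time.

t̄ = (18.5 + 18.1 + 17.0 + 19.4) / 4 = 18.25 s
v_surface = L / t̄ = 23.0 / 18.25 = 1.260 m/s
v_mean = 0.90 × 1.260 = 1.134 m/s
Q = A × v_mean = 10.3 × 1.134 = 11.68 m³/s

11.7 m³/s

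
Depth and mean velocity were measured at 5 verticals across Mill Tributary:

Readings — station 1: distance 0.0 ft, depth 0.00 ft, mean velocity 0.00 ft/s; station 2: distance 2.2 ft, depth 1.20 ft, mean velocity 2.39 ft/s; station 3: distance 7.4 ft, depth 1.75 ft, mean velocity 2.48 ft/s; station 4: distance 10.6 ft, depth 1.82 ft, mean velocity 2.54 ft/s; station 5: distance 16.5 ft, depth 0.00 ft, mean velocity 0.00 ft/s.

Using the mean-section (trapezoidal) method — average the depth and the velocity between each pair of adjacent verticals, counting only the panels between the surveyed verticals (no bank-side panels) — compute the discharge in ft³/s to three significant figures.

41.4 ft³/s

Panel 1-2: Δb = 2.2 ft, d̄ = (0.00+1.20)/2 = 0.6, v̄ = (0.00+2.39)/2 = 1.195 → q = 2.2×0.6×1.195 = 1.577 ft³/s
Panel 2-3: Δb = 5.2 ft, d̄ = (1.20+1.75)/2 = 1.475, v̄ = (2.39+2.48)/2 = 2.435 → q = 5.2×1.475×2.435 = 18.68 ft³/s
Panel 3-4: Δb = 3.2 ft, d̄ = (1.75+1.82)/2 = 1.785, v̄ = (2.48+2.54)/2 = 2.51 → q = 3.2×1.785×2.51 = 14.34 ft³/s
Panel 4-5: Δb = 5.9 ft, d̄ = (1.82+0.00)/2 = 0.91, v̄ = (2.54+0.00)/2 = 1.27 → q = 5.9×0.91×1.27 = 6.819 ft³/s
Q = Σ q = 41.41 ft³/s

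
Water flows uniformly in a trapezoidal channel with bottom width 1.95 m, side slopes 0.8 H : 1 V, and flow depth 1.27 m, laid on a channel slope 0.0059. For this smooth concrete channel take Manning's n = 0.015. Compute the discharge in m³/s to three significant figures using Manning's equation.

A = (b + z·y)·y = (1.95 + 0.8×1.27)×1.27 = 3.767 m²
P = b + 2y√(1+z²) = 1.95 + 2×1.27×√(1+0.8²) = 5.203 m
R = A/P = 3.767/5.203 = 0.7240 m
Q = (1/n)·A·R^(2/3)·S^(1/2) = (1/0.015) × 3.767 × 0.7240^(2/3) × 0.0059^(1/2) = 15.55 m³/s

15.6 m³/s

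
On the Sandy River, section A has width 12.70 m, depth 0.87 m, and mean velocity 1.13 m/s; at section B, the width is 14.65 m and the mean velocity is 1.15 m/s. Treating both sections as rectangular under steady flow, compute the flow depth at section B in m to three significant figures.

0.741 m

Q = A₁V₁ = (12.70×0.87) × 1.13 = 12.49 m³/s
d₂ = Q/(b₂ V₂) = 12.49/(14.65×1.15) = 0.7411 m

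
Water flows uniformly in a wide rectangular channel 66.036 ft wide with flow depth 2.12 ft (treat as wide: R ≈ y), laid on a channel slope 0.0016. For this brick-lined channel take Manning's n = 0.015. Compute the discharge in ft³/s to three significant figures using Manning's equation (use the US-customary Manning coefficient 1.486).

A = b·y = 66.036 × 2.12 = 140.0 ft²
Wide channel: R ≈ y = 2.12 ft
Q = (1.486/n)·A·R^(2/3)·S^(1/2) = (1.486/0.015) × 140.0 × 2.120^(2/3) × 0.0016^(1/2) = 915.5 ft³/s

916 ft³/s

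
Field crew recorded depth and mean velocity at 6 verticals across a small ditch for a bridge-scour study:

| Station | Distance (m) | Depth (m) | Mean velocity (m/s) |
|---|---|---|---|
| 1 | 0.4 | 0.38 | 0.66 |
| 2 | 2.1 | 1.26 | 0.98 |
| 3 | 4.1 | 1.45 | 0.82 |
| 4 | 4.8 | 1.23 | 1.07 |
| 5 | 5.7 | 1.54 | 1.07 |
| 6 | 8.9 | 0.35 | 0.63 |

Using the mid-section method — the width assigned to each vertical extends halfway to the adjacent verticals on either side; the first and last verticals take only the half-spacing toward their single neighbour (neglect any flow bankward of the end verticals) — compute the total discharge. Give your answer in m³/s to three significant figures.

8.89 m³/s

w_1 = (2.1 − 0.4)/2 = 0.85 m; q_1 = 0.66 × 0.38 × 0.85 = 0.2132 m³/s
w_2 = (4.1 − 0.4)/2 = 1.85 m; q_2 = 0.98 × 1.26 × 1.85 = 2.284 m³/s
w_3 = (4.8 − 2.1)/2 = 1.35 m; q_3 = 0.82 × 1.45 × 1.35 = 1.605 m³/s
w_4 = (5.7 − 4.1)/2 = 0.8 m; q_4 = 1.07 × 1.23 × 0.8 = 1.053 m³/s
w_5 = (8.9 − 4.8)/2 = 2.05 m; q_5 = 1.07 × 1.54 × 2.05 = 3.378 m³/s
w_6 = (8.9 − 5.7)/2 = 1.6 m; q_6 = 0.63 × 0.35 × 1.6 = 0.3528 m³/s
Q = Σ qᵢ = 8.886 m³/s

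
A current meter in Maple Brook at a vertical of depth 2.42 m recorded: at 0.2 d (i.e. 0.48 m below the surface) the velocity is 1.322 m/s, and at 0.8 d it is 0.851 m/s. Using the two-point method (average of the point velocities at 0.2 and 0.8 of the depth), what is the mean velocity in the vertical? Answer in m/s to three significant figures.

v̄ = (1.322 + 0.851) / 2 = 1.087 m/s

1.09 m/s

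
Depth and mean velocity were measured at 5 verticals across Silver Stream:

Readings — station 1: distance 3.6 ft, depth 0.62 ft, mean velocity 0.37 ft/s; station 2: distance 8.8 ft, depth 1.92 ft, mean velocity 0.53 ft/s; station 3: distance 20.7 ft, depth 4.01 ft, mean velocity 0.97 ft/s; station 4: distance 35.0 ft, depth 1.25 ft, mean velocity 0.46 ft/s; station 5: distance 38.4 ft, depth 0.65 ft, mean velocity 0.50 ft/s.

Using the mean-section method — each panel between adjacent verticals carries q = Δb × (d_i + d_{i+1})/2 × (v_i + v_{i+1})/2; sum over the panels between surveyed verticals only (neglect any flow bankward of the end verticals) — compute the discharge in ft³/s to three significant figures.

57.9 ft³/s

Panel 1-2: Δb = 5.2 ft, d̄ = (0.62+1.92)/2 = 1.27, v̄ = (0.37+0.53)/2 = 0.45 → q = 5.2×1.27×0.45 = 2.972 ft³/s
Panel 2-3: Δb = 11.9 ft, d̄ = (1.92+4.01)/2 = 2.965, v̄ = (0.53+0.97)/2 = 0.75 → q = 11.9×2.965×0.75 = 26.46 ft³/s
Panel 3-4: Δb = 14.3 ft, d̄ = (4.01+1.25)/2 = 2.63, v̄ = (0.97+0.46)/2 = 0.715 → q = 14.3×2.63×0.715 = 26.89 ft³/s
Panel 4-5: Δb = 3.4 ft, d̄ = (1.25+0.65)/2 = 0.95, v̄ = (0.46+0.50)/2 = 0.48 → q = 3.4×0.95×0.48 = 1.550 ft³/s
Q = Σ q = 57.88 ft³/s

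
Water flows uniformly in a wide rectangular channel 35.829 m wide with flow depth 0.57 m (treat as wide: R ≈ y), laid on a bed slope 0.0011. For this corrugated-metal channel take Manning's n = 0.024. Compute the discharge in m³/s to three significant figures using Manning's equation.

19.4 m³/s

A = b·y = 35.829 × 0.57 = 20.42 m²
Wide channel: R ≈ y = 0.57 m
Q = (1/n)·A·R^(2/3)·S^(1/2) = (1/0.024) × 20.42 × 0.5700^(2/3) × 0.0011^(1/2) = 19.40 m³/s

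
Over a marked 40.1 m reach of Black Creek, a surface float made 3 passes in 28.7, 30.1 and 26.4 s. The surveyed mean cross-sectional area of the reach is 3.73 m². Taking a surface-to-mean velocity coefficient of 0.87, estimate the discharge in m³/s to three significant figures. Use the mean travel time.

t̄ = (28.7 + 30.1 + 26.4) / 3 = 28.4 s
v_surface = L / t̄ = 40.1 / 28.4 = 1.412 m/s
v_mean = 0.87 × 1.412 = 1.228 m/s
Q = A × v_mean = 3.73 × 1.228 = 4.582 m³/s

4.58 m³/s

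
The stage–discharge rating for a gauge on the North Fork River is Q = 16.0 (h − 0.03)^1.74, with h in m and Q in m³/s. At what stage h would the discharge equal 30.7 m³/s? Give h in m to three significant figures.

h − h₀ = (Q/C)^(1/b) = (30.7/16.0)^(1/1.74) = 1.454 m
h = 0.03 + 1.454 = 1.484 m

1.48 m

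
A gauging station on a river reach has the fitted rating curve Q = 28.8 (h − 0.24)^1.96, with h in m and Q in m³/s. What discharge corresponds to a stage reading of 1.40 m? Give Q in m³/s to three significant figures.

38.5 m³/s

Q = 28.8 × (1.40 − 0.24)^1.96 = 28.8 × 1.16^1.96 = 38.52 m³/s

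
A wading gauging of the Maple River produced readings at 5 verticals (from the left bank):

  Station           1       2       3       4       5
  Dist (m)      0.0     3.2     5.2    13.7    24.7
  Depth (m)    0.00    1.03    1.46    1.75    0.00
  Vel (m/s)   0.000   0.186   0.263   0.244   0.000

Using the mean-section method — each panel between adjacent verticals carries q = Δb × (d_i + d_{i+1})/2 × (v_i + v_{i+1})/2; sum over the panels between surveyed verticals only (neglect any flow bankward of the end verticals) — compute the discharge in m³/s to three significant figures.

Panel 1-2: Δb = 3.2 m, d̄ = (0.00+1.03)/2 = 0.515, v̄ = (0.000+0.186)/2 = 0.093 → q = 3.2×0.515×0.093 = 0.1533 m³/s
Panel 2-3: Δb = 2 m, d̄ = (1.03+1.46)/2 = 1.245, v̄ = (0.186+0.263)/2 = 0.2245 → q = 2×1.245×0.2245 = 0.5590 m³/s
Panel 3-4: Δb = 8.5 m, d̄ = (1.46+1.75)/2 = 1.605, v̄ = (0.263+0.244)/2 = 0.2535 → q = 8.5×1.605×0.2535 = 3.458 m³/s
Panel 4-5: Δb = 11 m, d̄ = (1.75+0.00)/2 = 0.875, v̄ = (0.244+0.000)/2 = 0.122 → q = 11×0.875×0.122 = 1.174 m³/s
Q = Σ q = 5.345 m³/s

5.34 m³/s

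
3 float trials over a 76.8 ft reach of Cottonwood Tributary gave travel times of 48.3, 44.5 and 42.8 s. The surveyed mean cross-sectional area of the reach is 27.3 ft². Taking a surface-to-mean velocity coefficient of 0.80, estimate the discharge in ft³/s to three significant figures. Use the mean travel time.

t̄ = (48.3 + 44.5 + 42.8) / 3 = 45.2 s
v_surface = L / t̄ = 76.8 / 45.2 = 1.699 ft/s
v_mean = 0.80 × 1.699 = 1.359 ft/s
Q = A × v_mean = 27.3 × 1.359 = 37.11 ft³/s

37.1 ft³/s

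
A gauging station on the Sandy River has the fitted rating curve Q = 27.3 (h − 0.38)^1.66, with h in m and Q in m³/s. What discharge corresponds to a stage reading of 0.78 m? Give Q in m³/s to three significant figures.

Q = 27.3 × (0.78 − 0.38)^1.66 = 27.3 × 0.4^1.66 = 5.965 m³/s

5.96 m³/s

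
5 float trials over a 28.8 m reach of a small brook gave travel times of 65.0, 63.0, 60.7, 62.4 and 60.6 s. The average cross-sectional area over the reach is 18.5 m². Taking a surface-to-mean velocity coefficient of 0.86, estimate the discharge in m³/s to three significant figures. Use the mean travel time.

7.35 m³/s

t̄ = (65.0 + 63.0 + 60.7 + 62.4 + 60.6) / 5 = 62.34 s
v_surface = L / t̄ = 28.8 / 62.34 = 0.4620 m/s
v_mean = 0.86 × 0.4620 = 0.3973 m/s
Q = A × v_mean = 18.5 × 0.3973 = 7.350 m³/s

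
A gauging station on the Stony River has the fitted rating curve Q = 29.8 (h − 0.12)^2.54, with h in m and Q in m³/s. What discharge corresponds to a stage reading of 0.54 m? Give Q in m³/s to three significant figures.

Q = 29.8 × (0.54 − 0.12)^2.54 = 29.8 × 0.42^2.54 = 3.291 m³/s

3.29 m³/s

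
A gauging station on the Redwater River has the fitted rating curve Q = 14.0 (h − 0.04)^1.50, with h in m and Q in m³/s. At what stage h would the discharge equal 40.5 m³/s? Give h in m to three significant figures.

2.07 m

h − h₀ = (Q/C)^(1/b) = (40.5/14.0)^(1/1.50) = 2.030 m
h = 0.04 + 2.030 = 2.070 m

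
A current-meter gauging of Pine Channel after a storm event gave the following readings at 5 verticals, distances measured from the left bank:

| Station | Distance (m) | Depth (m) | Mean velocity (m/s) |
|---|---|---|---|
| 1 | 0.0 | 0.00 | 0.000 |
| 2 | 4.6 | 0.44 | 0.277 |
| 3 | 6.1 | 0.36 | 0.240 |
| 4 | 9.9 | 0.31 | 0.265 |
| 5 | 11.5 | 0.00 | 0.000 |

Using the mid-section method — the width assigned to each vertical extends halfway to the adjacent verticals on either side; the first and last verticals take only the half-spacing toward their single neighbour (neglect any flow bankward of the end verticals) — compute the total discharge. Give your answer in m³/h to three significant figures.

w_2 = (6.1 − 0.0)/2 = 3.05 m; q_2 = 0.277 × 0.44 × 3.05 = 0.3717 m³/s
w_3 = (9.9 − 4.6)/2 = 2.65 m; q_3 = 0.240 × 0.36 × 2.65 = 0.2290 m³/s
w_4 = (11.5 − 6.1)/2 = 2.7 m; q_4 = 0.265 × 0.31 × 2.7 = 0.2218 m³/s
Stations 1, 5 contribute zero (depth or velocity is 0).
Q = Σ qᵢ = 0.8225 m³/s
= 0.8225 × 3600 = 2961 m³/h

2960 m³/h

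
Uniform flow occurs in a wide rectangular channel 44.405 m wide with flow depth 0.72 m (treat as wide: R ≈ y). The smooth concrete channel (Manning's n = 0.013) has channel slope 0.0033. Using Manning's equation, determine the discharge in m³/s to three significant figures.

113 m³/s

A = b·y = 44.405 × 0.72 = 31.97 m²
Wide channel: R ≈ y = 0.72 m
Q = (1/n)·A·R^(2/3)·S^(1/2) = (1/0.013) × 31.97 × 0.7200^(2/3) × 0.0033^(1/2) = 113.5 m³/s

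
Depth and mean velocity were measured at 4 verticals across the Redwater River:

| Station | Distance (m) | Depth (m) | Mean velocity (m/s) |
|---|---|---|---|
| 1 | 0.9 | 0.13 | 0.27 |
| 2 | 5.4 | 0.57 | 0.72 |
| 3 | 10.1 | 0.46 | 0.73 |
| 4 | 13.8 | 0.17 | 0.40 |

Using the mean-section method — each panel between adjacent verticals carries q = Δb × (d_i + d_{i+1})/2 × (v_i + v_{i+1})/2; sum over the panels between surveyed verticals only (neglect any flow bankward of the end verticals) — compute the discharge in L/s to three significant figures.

3190 L/s

Panel 1-2: Δb = 4.5 m, d̄ = (0.13+0.57)/2 = 0.35, v̄ = (0.27+0.72)/2 = 0.495 → q = 4.5×0.35×0.495 = 0.7796 m³/s
Panel 2-3: Δb = 4.7 m, d̄ = (0.57+0.46)/2 = 0.515, v̄ = (0.72+0.73)/2 = 0.725 → q = 4.7×0.515×0.725 = 1.755 m³/s
Panel 3-4: Δb = 3.7 m, d̄ = (0.46+0.17)/2 = 0.315, v̄ = (0.73+0.40)/2 = 0.565 → q = 3.7×0.315×0.565 = 0.6585 m³/s
Q = Σ q = 3.193 m³/s
= 3.193 × 1000 = 3193 L/s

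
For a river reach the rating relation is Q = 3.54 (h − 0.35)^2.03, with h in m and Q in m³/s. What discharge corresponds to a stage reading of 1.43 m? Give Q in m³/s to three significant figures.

Q = 3.54 × (1.43 − 0.35)^2.03 = 3.54 × 1.08^2.03 = 4.139 m³/s

4.14 m³/s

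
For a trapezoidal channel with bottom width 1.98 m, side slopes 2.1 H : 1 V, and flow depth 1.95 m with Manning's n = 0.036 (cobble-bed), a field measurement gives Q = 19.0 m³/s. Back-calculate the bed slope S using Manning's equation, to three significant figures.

0.00304

A = (b + z·y)·y = (1.98 + 2.1×1.95)×1.95 = 11.85 m²
P = b + 2y√(1+z²) = 1.98 + 2×1.95×√(1+2.1²) = 11.05 m
R = A/P = 11.85/11.05 = 1.072 m
S = (Q·n / (1·A·R^(2/3)))² = (19.0×0.036 / (1×11.85×1.047))² = 0.003039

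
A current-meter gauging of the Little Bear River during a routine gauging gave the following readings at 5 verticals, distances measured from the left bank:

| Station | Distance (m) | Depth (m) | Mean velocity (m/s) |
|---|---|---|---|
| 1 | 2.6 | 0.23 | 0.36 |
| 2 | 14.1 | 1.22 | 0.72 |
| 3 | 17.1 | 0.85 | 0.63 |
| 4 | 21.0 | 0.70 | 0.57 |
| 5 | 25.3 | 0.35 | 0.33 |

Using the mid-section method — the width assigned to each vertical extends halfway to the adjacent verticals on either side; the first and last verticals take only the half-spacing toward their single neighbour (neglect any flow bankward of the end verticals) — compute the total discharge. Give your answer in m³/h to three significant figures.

38100 m³/h

w_1 = (14.1 − 2.6)/2 = 5.75 m; q_1 = 0.36 × 0.23 × 5.75 = 0.4761 m³/s
w_2 = (17.1 − 2.6)/2 = 7.25 m; q_2 = 0.72 × 1.22 × 7.25 = 6.368 m³/s
w_3 = (21.0 − 14.1)/2 = 3.45 m; q_3 = 0.63 × 0.85 × 3.45 = 1.847 m³/s
w_4 = (25.3 − 17.1)/2 = 4.1 m; q_4 = 0.57 × 0.70 × 4.1 = 1.636 m³/s
w_5 = (25.3 − 21.0)/2 = 2.15 m; q_5 = 0.33 × 0.35 × 2.15 = 0.2483 m³/s
Q = Σ qᵢ = 10.58 m³/s
= 10.58 × 3600 = 38070 m³/h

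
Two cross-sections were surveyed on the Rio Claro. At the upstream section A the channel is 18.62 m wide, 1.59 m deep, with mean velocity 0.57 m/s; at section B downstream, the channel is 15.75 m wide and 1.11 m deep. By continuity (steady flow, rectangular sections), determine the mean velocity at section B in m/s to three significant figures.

Q = A₁V₁ = (18.62×1.59) × 0.57 = 16.88 m³/s
A₂ = 15.75 × 1.11 = 17.48 m²
V₂ = Q/A₂ = 16.88/17.48 = 0.9653 m/s

0.965 m/s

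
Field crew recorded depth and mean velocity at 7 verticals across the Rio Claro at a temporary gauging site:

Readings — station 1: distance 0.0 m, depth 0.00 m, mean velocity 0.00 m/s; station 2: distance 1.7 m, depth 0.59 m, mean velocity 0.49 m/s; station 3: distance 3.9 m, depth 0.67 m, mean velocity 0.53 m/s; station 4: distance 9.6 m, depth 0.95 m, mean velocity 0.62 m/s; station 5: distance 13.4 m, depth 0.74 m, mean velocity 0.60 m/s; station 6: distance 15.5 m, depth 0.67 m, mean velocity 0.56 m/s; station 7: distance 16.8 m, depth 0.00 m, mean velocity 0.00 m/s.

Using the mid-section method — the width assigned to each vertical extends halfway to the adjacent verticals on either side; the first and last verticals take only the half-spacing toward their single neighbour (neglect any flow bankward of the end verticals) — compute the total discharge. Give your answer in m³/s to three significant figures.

w_2 = (3.9 − 0.0)/2 = 1.95 m; q_2 = 0.49 × 0.59 × 1.95 = 0.5637 m³/s
w_3 = (9.6 − 1.7)/2 = 3.95 m; q_3 = 0.53 × 0.67 × 3.95 = 1.403 m³/s
w_4 = (13.4 − 3.9)/2 = 4.75 m; q_4 = 0.62 × 0.95 × 4.75 = 2.798 m³/s
w_5 = (15.5 − 9.6)/2 = 2.95 m; q_5 = 0.60 × 0.74 × 2.95 = 1.310 m³/s
w_6 = (16.8 − 13.4)/2 = 1.7 m; q_6 = 0.56 × 0.67 × 1.7 = 0.6378 m³/s
Stations 1, 7 contribute zero (depth or velocity is 0).
Q = Σ qᵢ = 6.712 m³/s

6.71 m³/s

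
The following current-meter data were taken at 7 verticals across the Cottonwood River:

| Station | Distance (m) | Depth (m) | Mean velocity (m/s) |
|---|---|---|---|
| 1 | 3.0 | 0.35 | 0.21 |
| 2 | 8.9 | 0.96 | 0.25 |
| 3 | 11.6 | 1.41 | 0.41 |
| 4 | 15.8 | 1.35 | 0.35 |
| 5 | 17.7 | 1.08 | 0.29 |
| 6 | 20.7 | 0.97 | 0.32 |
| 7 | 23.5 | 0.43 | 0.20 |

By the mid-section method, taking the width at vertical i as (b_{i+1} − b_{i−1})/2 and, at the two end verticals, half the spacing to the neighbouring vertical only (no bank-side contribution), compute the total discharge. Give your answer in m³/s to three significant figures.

w_1 = (8.9 − 3.0)/2 = 2.95 m; q_1 = 0.21 × 0.35 × 2.95 = 0.2168 m³/s
w_2 = (11.6 − 3.0)/2 = 4.3 m; q_2 = 0.25 × 0.96 × 4.3 = 1.032 m³/s
w_3 = (15.8 − 8.9)/2 = 3.45 m; q_3 = 0.41 × 1.41 × 3.45 = 1.994 m³/s
w_4 = (17.7 − 11.6)/2 = 3.05 m; q_4 = 0.35 × 1.35 × 3.05 = 1.441 m³/s
w_5 = (20.7 − 15.8)/2 = 2.45 m; q_5 = 0.29 × 1.08 × 2.45 = 0.7673 m³/s
w_6 = (23.5 − 17.7)/2 = 2.9 m; q_6 = 0.32 × 0.97 × 2.9 = 0.9002 m³/s
w_7 = (23.5 − 20.7)/2 = 1.4 m; q_7 = 0.20 × 0.43 × 1.4 = 0.1204 m³/s
Q = Σ qᵢ = 6.472 m³/s

6.47 m³/s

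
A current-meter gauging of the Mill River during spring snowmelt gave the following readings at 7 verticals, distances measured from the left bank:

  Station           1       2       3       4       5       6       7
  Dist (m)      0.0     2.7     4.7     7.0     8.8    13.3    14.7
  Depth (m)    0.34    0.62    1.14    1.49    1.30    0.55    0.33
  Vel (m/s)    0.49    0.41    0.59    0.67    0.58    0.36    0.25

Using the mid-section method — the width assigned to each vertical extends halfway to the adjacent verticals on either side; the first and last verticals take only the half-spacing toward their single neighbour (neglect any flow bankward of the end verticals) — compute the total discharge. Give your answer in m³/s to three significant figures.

w_1 = (2.7 − 0.0)/2 = 1.35 m; q_1 = 0.49 × 0.34 × 1.35 = 0.2249 m³/s
w_2 = (4.7 − 0.0)/2 = 2.35 m; q_2 = 0.41 × 0.62 × 2.35 = 0.5974 m³/s
w_3 = (7.0 − 2.7)/2 = 2.15 m; q_3 = 0.59 × 1.14 × 2.15 = 1.446 m³/s
w_4 = (8.8 − 4.7)/2 = 2.05 m; q_4 = 0.67 × 1.49 × 2.05 = 2.047 m³/s
w_5 = (13.3 − 7.0)/2 = 3.15 m; q_5 = 0.58 × 1.30 × 3.15 = 2.375 m³/s
w_6 = (14.7 − 8.8)/2 = 2.95 m; q_6 = 0.36 × 0.55 × 2.95 = 0.5841 m³/s
w_7 = (14.7 − 13.3)/2 = 0.7 m; q_7 = 0.25 × 0.33 × 0.7 = 0.05775 m³/s
Q = Σ qᵢ = 7.332 m³/s

7.33 m³/s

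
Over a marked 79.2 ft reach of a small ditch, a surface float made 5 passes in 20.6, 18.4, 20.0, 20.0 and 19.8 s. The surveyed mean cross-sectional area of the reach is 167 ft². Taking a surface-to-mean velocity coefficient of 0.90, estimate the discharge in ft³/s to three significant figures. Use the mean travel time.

t̄ = (20.6 + 18.4 + 20.0 + 20.0 + 19.8) / 5 = 19.76 s
v_surface = L / t̄ = 79.2 / 19.76 = 4.008 ft/s
v_mean = 0.90 × 4.008 = 3.607 ft/s
Q = A × v_mean = 167 × 3.607 = 602.4 ft³/s

602 ft³/s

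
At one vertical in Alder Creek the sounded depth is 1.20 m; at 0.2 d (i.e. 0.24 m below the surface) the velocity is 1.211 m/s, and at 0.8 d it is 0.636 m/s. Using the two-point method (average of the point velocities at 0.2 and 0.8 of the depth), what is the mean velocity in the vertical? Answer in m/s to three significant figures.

0.924 m/s

v̄ = (1.211 + 0.636) / 2 = 0.9235 m/s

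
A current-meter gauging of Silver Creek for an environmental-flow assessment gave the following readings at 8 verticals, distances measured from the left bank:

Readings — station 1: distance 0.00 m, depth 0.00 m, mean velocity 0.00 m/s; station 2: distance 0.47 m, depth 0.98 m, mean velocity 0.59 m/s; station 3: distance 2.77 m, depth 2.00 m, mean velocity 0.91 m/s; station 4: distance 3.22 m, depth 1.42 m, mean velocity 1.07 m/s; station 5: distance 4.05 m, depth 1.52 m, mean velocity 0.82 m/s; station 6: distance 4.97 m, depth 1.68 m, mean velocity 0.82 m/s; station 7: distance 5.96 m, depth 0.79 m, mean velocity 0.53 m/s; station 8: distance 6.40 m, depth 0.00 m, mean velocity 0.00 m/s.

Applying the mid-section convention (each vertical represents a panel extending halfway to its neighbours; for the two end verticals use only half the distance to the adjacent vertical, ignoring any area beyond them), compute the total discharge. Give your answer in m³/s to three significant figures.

w_2 = (2.77 − 0.00)/2 = 1.385 m; q_2 = 0.59 × 0.98 × 1.385 = 0.8008 m³/s
w_3 = (3.22 − 0.47)/2 = 1.375 m; q_3 = 0.91 × 2.00 × 1.375 = 2.503 m³/s
w_4 = (4.05 − 2.77)/2 = 0.64 m; q_4 = 1.07 × 1.42 × 0.64 = 0.9724 m³/s
w_5 = (4.97 − 3.22)/2 = 0.875 m; q_5 = 0.82 × 1.52 × 0.875 = 1.091 m³/s
w_6 = (5.96 − 4.05)/2 = 0.955 m; q_6 = 0.82 × 1.68 × 0.955 = 1.316 m³/s
w_7 = (6.40 − 4.97)/2 = 0.715 m; q_7 = 0.53 × 0.79 × 0.715 = 0.2994 m³/s
Stations 1, 8 contribute zero (depth or velocity is 0).
Q = Σ qᵢ = 6.981 m³/s

6.98 m³/s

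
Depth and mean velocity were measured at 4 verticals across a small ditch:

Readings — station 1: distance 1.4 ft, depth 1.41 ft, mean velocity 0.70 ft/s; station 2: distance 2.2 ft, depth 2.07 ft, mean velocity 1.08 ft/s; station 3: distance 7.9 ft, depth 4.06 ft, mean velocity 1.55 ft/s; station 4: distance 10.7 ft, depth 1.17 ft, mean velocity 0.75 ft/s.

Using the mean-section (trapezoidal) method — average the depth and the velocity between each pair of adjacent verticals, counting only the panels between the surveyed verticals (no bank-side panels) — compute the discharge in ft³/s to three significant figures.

32.6 ft³/s

Panel 1-2: Δb = 0.8 ft, d̄ = (1.41+2.07)/2 = 1.74, v̄ = (0.70+1.08)/2 = 0.89 → q = 0.8×1.74×0.89 = 1.239 ft³/s
Panel 2-3: Δb = 5.7 ft, d̄ = (2.07+4.06)/2 = 3.065, v̄ = (1.08+1.55)/2 = 1.315 → q = 5.7×3.065×1.315 = 22.97 ft³/s
Panel 3-4: Δb = 2.8 ft, d̄ = (4.06+1.17)/2 = 2.615, v̄ = (1.55+0.75)/2 = 1.15 → q = 2.8×2.615×1.15 = 8.420 ft³/s
Q = Σ q = 32.63 ft³/s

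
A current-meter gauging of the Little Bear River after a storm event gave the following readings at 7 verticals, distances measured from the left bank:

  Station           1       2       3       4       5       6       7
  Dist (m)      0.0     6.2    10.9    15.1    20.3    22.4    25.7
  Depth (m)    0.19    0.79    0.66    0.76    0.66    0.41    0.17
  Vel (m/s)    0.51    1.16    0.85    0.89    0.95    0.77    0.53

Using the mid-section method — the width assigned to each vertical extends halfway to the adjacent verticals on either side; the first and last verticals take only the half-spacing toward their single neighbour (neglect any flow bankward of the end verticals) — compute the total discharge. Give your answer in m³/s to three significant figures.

14.3 m³/s

w_1 = (6.2 − 0.0)/2 = 3.1 m; q_1 = 0.51 × 0.19 × 3.1 = 0.3004 m³/s
w_2 = (10.9 − 0.0)/2 = 5.45 m; q_2 = 1.16 × 0.79 × 5.45 = 4.994 m³/s
w_3 = (15.1 − 6.2)/2 = 4.45 m; q_3 = 0.85 × 0.66 × 4.45 = 2.496 m³/s
w_4 = (20.3 − 10.9)/2 = 4.7 m; q_4 = 0.89 × 0.76 × 4.7 = 3.179 m³/s
w_5 = (22.4 − 15.1)/2 = 3.65 m; q_5 = 0.95 × 0.66 × 3.65 = 2.289 m³/s
w_6 = (25.7 − 20.3)/2 = 2.7 m; q_6 = 0.77 × 0.41 × 2.7 = 0.8524 m³/s
w_7 = (25.7 − 22.4)/2 = 1.65 m; q_7 = 0.53 × 0.17 × 1.65 = 0.1487 m³/s
Q = Σ qᵢ = 14.26 m³/s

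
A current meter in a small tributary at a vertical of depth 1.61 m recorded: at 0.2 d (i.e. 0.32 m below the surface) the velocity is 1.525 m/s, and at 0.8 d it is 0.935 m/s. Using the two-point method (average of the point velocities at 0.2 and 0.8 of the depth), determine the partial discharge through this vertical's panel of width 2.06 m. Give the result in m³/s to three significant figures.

4.08 m³/s

v̄ = (1.525 + 0.935) / 2 = 1.230 m/s
q = v̄ × d × w = 1.230 × 1.61 × 2.06 = 4.079 m³/s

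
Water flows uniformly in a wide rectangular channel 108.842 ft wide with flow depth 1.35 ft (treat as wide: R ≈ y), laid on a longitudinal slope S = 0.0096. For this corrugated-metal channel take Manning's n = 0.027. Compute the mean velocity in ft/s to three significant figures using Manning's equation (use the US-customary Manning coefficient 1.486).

6.59 ft/s

A = b·y = 108.842 × 1.35 = 146.9 ft²
Wide channel: R ≈ y = 1.35 ft
Q = (1.486/n)·A·R^(2/3)·S^(1/2) = (1.486/0.027) × 146.9 × 1.350^(2/3) × 0.0096^(1/2) = 967.9 ft³/s
V = Q/A = 967.9/146.9 = 6.587 ft/s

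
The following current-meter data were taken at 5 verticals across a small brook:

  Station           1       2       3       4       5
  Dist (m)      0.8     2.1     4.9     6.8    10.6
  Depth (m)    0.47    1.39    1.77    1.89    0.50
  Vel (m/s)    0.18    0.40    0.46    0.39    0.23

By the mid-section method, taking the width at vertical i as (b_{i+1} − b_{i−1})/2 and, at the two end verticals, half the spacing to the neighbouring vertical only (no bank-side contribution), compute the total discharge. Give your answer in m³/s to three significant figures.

w_1 = (2.1 − 0.8)/2 = 0.65 m; q_1 = 0.18 × 0.47 × 0.65 = 0.05499 m³/s
w_2 = (4.9 − 0.8)/2 = 2.05 m; q_2 = 0.40 × 1.39 × 2.05 = 1.140 m³/s
w_3 = (6.8 − 2.1)/2 = 2.35 m; q_3 = 0.46 × 1.77 × 2.35 = 1.913 m³/s
w_4 = (10.6 − 4.9)/2 = 2.85 m; q_4 = 0.39 × 1.89 × 2.85 = 2.101 m³/s
w_5 = (10.6 − 6.8)/2 = 1.9 m; q_5 = 0.23 × 0.50 × 1.9 = 0.2185 m³/s
Q = Σ qᵢ = 5.427 m³/s

5.43 m³/s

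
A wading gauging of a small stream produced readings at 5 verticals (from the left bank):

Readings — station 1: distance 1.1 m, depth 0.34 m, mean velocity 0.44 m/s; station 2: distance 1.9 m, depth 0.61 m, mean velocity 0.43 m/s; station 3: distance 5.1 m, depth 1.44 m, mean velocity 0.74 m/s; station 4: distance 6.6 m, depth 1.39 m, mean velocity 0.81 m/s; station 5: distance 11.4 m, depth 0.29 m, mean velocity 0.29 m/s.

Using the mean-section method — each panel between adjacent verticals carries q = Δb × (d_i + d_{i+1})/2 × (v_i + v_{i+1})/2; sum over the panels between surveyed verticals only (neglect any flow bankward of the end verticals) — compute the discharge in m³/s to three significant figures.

Panel 1-2: Δb = 0.8 m, d̄ = (0.34+0.61)/2 = 0.475, v̄ = (0.44+0.43)/2 = 0.435 → q = 0.8×0.475×0.435 = 0.1653 m³/s
Panel 2-3: Δb = 3.2 m, d̄ = (0.61+1.44)/2 = 1.025, v̄ = (0.43+0.74)/2 = 0.585 → q = 3.2×1.025×0.585 = 1.919 m³/s
Panel 3-4: Δb = 1.5 m, d̄ = (1.44+1.39)/2 = 1.415, v̄ = (0.74+0.81)/2 = 0.775 → q = 1.5×1.415×0.775 = 1.645 m³/s
Panel 4-5: Δb = 4.8 m, d̄ = (1.39+0.29)/2 = 0.84, v̄ = (0.81+0.29)/2 = 0.55 → q = 4.8×0.84×0.55 = 2.218 m³/s
Q = Σ q = 5.947 m³/s

5.95 m³/s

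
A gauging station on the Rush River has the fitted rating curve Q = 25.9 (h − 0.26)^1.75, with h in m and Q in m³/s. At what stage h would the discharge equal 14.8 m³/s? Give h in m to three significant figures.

0.986 m

h − h₀ = (Q/C)^(1/b) = (14.8/25.9)^(1/1.75) = 0.7263 m
h = 0.26 + 0.7263 = 0.9863 m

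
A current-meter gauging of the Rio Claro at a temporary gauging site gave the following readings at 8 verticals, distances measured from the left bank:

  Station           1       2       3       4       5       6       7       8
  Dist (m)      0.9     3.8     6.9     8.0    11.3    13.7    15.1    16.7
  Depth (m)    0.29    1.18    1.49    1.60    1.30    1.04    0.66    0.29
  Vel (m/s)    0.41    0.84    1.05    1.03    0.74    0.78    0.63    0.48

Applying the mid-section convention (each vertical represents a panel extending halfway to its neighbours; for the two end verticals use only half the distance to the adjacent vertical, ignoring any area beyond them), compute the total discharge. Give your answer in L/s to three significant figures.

15100 L/s

w_1 = (3.8 − 0.9)/2 = 1.45 m; q_1 = 0.41 × 0.29 × 1.45 = 0.1724 m³/s
w_2 = (6.9 − 0.9)/2 = 3 m; q_2 = 0.84 × 1.18 × 3 = 2.974 m³/s
w_3 = (8.0 − 3.8)/2 = 2.1 m; q_3 = 1.05 × 1.49 × 2.1 = 3.285 m³/s
w_4 = (11.3 − 6.9)/2 = 2.2 m; q_4 = 1.03 × 1.60 × 2.2 = 3.626 m³/s
w_5 = (13.7 − 8.0)/2 = 2.85 m; q_5 = 0.74 × 1.30 × 2.85 = 2.742 m³/s
w_6 = (15.1 − 11.3)/2 = 1.9 m; q_6 = 0.78 × 1.04 × 1.9 = 1.541 m³/s
w_7 = (16.7 − 13.7)/2 = 1.5 m; q_7 = 0.63 × 0.66 × 1.5 = 0.6237 m³/s
w_8 = (16.7 − 15.1)/2 = 0.8 m; q_8 = 0.48 × 0.29 × 0.8 = 0.1114 m³/s
Q = Σ qᵢ = 15.08 m³/s
= 15.08 × 1000 = 15080 L/s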